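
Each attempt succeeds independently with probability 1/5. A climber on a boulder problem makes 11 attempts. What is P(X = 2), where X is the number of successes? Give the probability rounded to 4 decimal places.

0.2953

X ~ Binomial(n=11, p=0.20).
P(X=2) = C(11,2) · p^2 · (1−p)^9
= 55 · 0.04 · 0.13422 = 0.295279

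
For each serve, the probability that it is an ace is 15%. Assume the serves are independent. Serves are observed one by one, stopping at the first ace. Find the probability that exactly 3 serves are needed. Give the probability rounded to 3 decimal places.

0.108

Geometric (trials to first success), p = 0.15.
P(Y = 3) = (1−p)^2 · p = 0.7225 · 0.15 = 0.10837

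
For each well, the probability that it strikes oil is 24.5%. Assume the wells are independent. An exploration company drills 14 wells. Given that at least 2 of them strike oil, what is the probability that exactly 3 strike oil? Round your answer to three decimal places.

0.273

X ~ Binomial(14, 0.245). Want P(X=3 | X≥2) = P(X=3) / P(X≥2).
P(X=3) = C(14,3)·0.245^3·0.755^11 = 0.24323
P(X≥2) = 1 − 0.01955 − 0.08884 = 0.89161
Ratio = 0.24323 / 0.89161 = 0.27280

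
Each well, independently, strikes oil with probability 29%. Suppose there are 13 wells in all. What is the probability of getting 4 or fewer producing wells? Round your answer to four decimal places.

0.6840

X ~ Binomial(13, 0.29); P(X ≤ 4) = Σ C(13,k) p^k (1−p)^(13−k) over k:
  k=0: C(13,0)·0.29^0·0.71^13 = 0.011651
  k=1: C(13,1)·0.29^1·0.71^12 = 0.061865
  k=2: C(13,2)·0.29^2·0.71^11 = 0.151612
  k=3: C(13,3)·0.29^3·0.71^10 = 0.227062
  k=4: C(13,4)·0.29^4·0.71^9 = 0.231859
Total = 0.684047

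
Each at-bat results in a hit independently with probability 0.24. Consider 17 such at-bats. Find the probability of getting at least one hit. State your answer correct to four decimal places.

0.9906

P(at least one) = 1 − P(none) = 1 − (1 − 0.24)^17
= 1 − 0.009415 = 0.990585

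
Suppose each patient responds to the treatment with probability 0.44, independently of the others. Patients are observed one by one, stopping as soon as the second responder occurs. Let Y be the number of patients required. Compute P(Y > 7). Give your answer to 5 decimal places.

Needing more than 7 patients ⇔ fewer than 2 successes in the first 7. With X ~ Binomial(7, 0.44), P(Y > 7) = P(X ≤ 1).
  k=0: C(7,0)·0.44^0·0.56^7 = 0.0172709
  k=1: C(7,1)·0.44^1·0.56^6 = 0.0949902
P(X ≤ 1) = 0.1122612

0.11226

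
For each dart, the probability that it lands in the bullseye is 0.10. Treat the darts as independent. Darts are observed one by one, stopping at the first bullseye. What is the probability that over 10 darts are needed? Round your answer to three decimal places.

Y = number of darts to the first success; geometric, p = 0.10.
P(Y > 10) = P(first 10 all fail) = (1−p)^10 = 0.34868

0.349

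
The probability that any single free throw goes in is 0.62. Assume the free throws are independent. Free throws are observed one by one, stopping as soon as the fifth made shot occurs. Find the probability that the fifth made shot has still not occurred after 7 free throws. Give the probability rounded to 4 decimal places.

0.5359

Needing more than 7 free throws ⇔ fewer than 5 successes in the first 7. With X ~ Binomial(7, 0.62), P(Y > 7) = P(X ≤ 4).
  k=0: C(7,0)·0.62^0·0.38^7 = 0.001144
  k=1: C(7,1)·0.62^1·0.38^6 = 0.013067
  k=2: C(7,2)·0.62^2·0.38^5 = 0.063962
  k=3: C(7,3)·0.62^3·0.38^4 = 0.173931
  k=4: C(7,4)·0.62^4·0.38^3 = 0.283782
P(X ≤ 4) = 0.535887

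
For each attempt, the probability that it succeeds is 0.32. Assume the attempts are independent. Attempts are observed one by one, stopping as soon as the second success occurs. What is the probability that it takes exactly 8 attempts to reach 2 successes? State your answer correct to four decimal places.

Y = trial on which the second success occurs; negative binomial, r=2, p=0.32.
P(Y=8) = C(7,1) · p^2 · (1−p)^6
= 7 · 0.1024 · 0.098867 = 0.070868

0.0709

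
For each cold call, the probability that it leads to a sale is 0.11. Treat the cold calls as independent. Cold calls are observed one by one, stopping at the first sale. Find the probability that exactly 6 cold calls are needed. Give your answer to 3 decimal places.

0.061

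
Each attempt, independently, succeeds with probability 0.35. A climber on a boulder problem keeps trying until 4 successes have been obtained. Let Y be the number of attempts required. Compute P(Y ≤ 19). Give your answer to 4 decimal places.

Finishing within 19 attempts ⇔ at least 4 successes in the first 19. With X ~ Binomial(19, 0.35), P(Y ≤ 19) = 1 − P(X ≤ 3).
  k=0: C(19,0)·0.35^0·0.65^19 = 0.000279
  k=1: C(19,1)·0.35^1·0.65^18 = 0.002853
  k=2: C(19,2)·0.35^2·0.65^17 = 0.013825
  k=3: C(19,3)·0.35^3·0.65^16 = 0.042183
1 − 0.059140 = 0.940860

0.9409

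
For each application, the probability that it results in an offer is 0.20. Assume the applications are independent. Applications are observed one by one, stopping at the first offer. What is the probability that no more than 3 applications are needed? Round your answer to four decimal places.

0.4880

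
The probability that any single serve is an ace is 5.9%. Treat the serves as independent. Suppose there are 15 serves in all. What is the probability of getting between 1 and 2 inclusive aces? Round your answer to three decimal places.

0.544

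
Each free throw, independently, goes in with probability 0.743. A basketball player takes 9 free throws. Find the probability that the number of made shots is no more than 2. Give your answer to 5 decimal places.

X ~ Binomial(9, 0.743); P(X ≤ 2) = Σ C(9,k) p^k (1−p)^(9−k) over k:
  k=0: C(9,0)·0.743^0·0.257^9 = 0.0000049
  k=1: C(9,1)·0.743^1·0.257^8 = 0.0001273
  k=2: C(9,2)·0.743^2·0.257^7 = 0.0014717
Total = 0.0016038

0.00160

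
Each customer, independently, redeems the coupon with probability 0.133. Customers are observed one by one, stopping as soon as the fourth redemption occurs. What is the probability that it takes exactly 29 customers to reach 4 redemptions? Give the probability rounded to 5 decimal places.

Y = trial on which the fourth success occurs; negative binomial, r=4, p=0.133.
P(Y=29) = C(28,3) · p^4 · (1−p)^25
= 3276 · 0.0003129 · 0.028215 = 0.0289220

0.02892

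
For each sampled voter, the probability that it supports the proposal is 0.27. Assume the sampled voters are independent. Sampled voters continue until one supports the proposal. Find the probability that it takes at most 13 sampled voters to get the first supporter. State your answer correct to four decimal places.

0.9833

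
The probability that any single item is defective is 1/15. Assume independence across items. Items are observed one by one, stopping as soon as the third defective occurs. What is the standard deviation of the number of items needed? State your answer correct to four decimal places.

25.0998

Y = total items until the third success; negative binomial with r=3, p=0.066667.
SD(Y) = √[r(1−p)/p²] = √(630.000000) = 25.099801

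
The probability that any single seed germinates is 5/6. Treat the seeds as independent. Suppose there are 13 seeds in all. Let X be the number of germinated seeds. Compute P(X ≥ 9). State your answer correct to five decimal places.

X ~ Binomial(13, 0.833333); P(X ≥ 9) = Σ C(13,k) p^k (1−p)^(13−k) over k:
  k=9: C(13,9)·0.833333^9·0.166667^4 = 0.1069227
  k=10: C(13,10)·0.833333^10·0.166667^3 = 0.2138454
  k=11: C(13,11)·0.833333^11·0.166667^2 = 0.2916073
  k=12: C(13,12)·0.833333^12·0.166667^1 = 0.2430061
  k=13: C(13,13)·0.833333^13·0.166667^0 = 0.0934639
Total = 0.9488453

0.94885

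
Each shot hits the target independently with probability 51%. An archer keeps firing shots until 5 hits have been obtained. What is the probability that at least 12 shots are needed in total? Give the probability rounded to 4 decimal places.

0.2523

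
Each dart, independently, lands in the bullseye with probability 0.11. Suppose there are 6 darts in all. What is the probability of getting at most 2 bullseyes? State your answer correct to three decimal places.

0.979

X ~ Binomial(6, 0.11); P(X ≤ 2) = Σ C(6,k) p^k (1−p)^(6−k) over k:
  k=0: C(6,0)·0.11^0·0.89^6 = 0.49698
  k=1: C(6,1)·0.11^1·0.89^5 = 0.36855
  k=2: C(6,2)·0.11^2·0.89^4 = 0.11388
Total = 0.97941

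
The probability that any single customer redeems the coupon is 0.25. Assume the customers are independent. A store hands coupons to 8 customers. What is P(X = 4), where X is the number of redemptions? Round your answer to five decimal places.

0.08652

X ~ Binomial(n=8, p=0.25).
P(X=4) = C(8,4) · p^4 · (1−p)^4
= 70 · 0.0039062 · 0.31641 = 0.0865173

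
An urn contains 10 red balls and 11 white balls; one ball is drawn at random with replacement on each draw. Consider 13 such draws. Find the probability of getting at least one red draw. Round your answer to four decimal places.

P(at least one) = 1 − P(none) = 1 − (1 − 0.476190)^13
= 1 − 0.000223 = 0.999777

0.9998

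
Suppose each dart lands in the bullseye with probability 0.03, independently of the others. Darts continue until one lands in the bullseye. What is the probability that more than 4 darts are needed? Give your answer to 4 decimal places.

0.8853

Y = number of darts to the first success; geometric, p = 0.03.
P(Y > 4) = P(first 4 all fail) = (1−p)^4 = 0.885293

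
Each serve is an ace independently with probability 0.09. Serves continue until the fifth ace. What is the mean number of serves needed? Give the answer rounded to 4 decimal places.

Y = total serves until the fifth success; negative binomial with r=5, p=0.09.
E[Y] = r / p = 5 / 0.09 = 55.555556

55.5556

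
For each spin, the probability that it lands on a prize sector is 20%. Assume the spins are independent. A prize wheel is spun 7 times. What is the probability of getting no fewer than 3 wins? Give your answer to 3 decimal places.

0.148

X ~ Binomial(7, 0.20); P(X ≥ 3) = Σ C(7,k) p^k (1−p)^(7−k) over k:
  k=3: C(7,3)·0.20^3·0.80^4 = 0.11469
  k=4: C(7,4)·0.20^4·0.80^3 = 0.02867
  k=5: C(7,5)·0.20^5·0.80^2 = 0.00430
  k=6: C(7,6)·0.20^6·0.80^1 = 0.00036
  k=7: C(7,7)·0.20^7·0.80^0 = 0.00001
Total = 0.14803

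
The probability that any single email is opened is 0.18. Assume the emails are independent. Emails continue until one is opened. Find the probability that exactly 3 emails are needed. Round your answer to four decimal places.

0.1210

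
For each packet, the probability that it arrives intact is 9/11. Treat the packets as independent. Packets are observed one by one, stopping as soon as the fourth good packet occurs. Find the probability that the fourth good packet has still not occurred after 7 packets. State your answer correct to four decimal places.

0.0240

Needing more than 7 packets ⇔ fewer than 4 successes in the first 7. With X ~ Binomial(7, 0.818182), P(Y > 7) = P(X ≤ 3).
  k=0: C(7,0)·0.818182^0·0.181818^7 = 0.000007
  k=1: C(7,1)·0.818182^1·0.181818^6 = 0.000207
  k=2: C(7,2)·0.818182^2·0.181818^5 = 0.002793
  k=3: C(7,3)·0.818182^3·0.181818^4 = 0.020949
P(X ≤ 3) = 0.023956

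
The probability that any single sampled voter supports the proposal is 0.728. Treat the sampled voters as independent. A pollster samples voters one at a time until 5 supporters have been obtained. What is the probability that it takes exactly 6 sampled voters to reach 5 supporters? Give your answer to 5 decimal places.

Y = trial on which the fifth success occurs; negative binomial, r=5, p=0.728.
P(Y=6) = C(5,4) · p^5 · (1−p)^1
= 5 · 0.20448 · 0.272 = 0.2780967

0.27810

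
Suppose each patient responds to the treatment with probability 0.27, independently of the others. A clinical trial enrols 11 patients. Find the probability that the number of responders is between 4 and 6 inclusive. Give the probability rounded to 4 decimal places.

X ~ Binomial(11, 0.27); P(4 ≤ X ≤ 6) = Σ C(11,k) p^k (1−p)^(11−k) over k:
  k=4: C(11,4)·0.27^4·0.73^7 = 0.193744
  k=5: C(11,5)·0.27^5·0.73^6 = 0.100322
  k=6: C(11,6)·0.27^6·0.73^5 = 0.037106
Total = 0.331172

0.3312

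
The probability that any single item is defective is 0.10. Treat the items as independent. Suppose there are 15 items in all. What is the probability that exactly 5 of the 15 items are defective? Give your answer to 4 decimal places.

0.0105

X ~ Binomial(n=15, p=0.10).
P(X=5) = C(15,5) · p^5 · (1−p)^10
= 3003 · 1e-05 · 0.34868 = 0.010471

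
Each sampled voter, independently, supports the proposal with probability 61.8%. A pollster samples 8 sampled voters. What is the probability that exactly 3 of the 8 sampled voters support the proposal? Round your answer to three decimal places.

0.108

X ~ Binomial(n=8, p=0.618).
P(X=3) = C(8,3) · p^3 · (1−p)^5
= 56 · 0.23603 · 0.0081342 = 0.10752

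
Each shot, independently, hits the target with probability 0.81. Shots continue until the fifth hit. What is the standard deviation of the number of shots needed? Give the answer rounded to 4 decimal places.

Y = total shots until the fifth success; negative binomial with r=5, p=0.81.
SD(Y) = √[r(1−p)/p²] = √(1.447950) = 1.203308

1.2033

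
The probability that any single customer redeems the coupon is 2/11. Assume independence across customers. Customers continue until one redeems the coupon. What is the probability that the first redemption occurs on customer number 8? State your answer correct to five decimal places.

Geometric (trials to first success), p = 0.181818.
P(Y = 8) = (1−p)^7 · p = 0.24544 · 0.181818 = 0.0446258

0.04463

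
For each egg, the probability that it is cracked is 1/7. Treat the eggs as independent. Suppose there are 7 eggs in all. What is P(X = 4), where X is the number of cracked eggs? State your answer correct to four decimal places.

0.0092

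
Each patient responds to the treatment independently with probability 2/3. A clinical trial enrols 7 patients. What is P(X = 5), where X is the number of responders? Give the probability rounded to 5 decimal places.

0.30727

X ~ Binomial(n=7, p=0.666667).
P(X=5) = C(7,5) · p^5 · (1−p)^2
= 21 · 0.13169 · 0.11111 = 0.3072702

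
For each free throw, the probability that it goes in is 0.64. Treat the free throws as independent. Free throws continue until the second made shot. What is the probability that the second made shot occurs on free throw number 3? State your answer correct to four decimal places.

0.2949

Y = trial on which the second success occurs; negative binomial, r=2, p=0.64.
P(Y=3) = C(2,1) · p^2 · (1−p)^1
= 2 · 0.4096 · 0.36 = 0.294912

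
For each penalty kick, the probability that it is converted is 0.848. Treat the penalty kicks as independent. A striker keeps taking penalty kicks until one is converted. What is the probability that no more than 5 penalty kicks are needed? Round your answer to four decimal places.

Y = number of penalty kicks to the first success; geometric, p = 0.848.
P(Y ≤ 5) = 1 − (1−p)^5 = 1 − 0.000081 = 0.999919

0.9999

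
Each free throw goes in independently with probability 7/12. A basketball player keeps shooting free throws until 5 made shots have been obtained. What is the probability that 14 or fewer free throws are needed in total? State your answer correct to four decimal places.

Finishing within 14 free throws ⇔ at least 5 successes in the first 14. With X ~ Binomial(14, 0.583333), P(Y ≤ 14) = 1 − P(X ≤ 4).
  k=0: C(14,0)·0.583333^0·0.416667^14 = 0.000005
  k=1: C(14,1)·0.583333^1·0.416667^13 = 0.000093
  k=2: C(14,2)·0.583333^2·0.416667^12 = 0.000848
  k=3: C(14,3)·0.583333^3·0.416667^11 = 0.004748
  k=4: C(14,4)·0.583333^4·0.416667^10 = 0.018281
1 − 0.023975 = 0.976025

0.9760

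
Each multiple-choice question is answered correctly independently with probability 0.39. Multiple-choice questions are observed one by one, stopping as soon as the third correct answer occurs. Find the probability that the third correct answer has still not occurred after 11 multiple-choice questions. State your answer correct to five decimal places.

Needing more than 11 multiple-choice questions ⇔ fewer than 3 successes in the first 11. With X ~ Binomial(11, 0.39), P(Y > 11) = P(X ≤ 2).
  k=0: C(11,0)·0.39^0·0.61^11 = 0.0043514
  k=1: C(11,1)·0.39^1·0.61^10 = 0.0306024
  k=2: C(11,2)·0.39^2·0.61^9 = 0.0978274
P(X ≤ 2) = 0.1327812

0.13278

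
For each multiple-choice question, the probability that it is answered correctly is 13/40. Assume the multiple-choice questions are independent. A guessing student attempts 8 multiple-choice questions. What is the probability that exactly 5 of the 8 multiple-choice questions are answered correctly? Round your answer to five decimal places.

X ~ Binomial(n=8, p=0.325).
P(X=5) = C(8,5) · p^5 · (1−p)^3
= 56 · 0.0036259 · 0.30755 = 0.0624477

0.06245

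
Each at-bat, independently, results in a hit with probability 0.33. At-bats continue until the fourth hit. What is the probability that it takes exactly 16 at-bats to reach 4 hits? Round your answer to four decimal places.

Y = trial on which the fourth success occurs; negative binomial, r=4, p=0.33.
P(Y=16) = C(15,3) · p^4 · (1−p)^12
= 455 · 0.011859 · 0.0081827 = 0.044153

0.0442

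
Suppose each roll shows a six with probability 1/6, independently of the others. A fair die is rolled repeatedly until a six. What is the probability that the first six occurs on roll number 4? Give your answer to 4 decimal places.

Geometric (trials to first success), p = 0.166667.
P(Y = 4) = (1−p)^3 · p = 0.5787 · 0.166667 = 0.096451

0.0965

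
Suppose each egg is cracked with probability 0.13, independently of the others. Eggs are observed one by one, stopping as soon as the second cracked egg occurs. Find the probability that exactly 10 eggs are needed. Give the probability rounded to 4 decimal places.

0.0499

Y = trial on which the second success occurs; negative binomial, r=2, p=0.13.
P(Y=10) = C(9,1) · p^2 · (1−p)^8
= 9 · 0.0169 · 0.32821 = 0.049921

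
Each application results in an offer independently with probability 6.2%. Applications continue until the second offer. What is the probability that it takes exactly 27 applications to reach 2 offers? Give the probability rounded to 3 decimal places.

Y = trial on which the second success occurs; negative binomial, r=2, p=0.062.
P(Y=27) = C(26,1) · p^2 · (1−p)^25
= 26 · 0.003844 · 0.20187 = 0.02018

0.020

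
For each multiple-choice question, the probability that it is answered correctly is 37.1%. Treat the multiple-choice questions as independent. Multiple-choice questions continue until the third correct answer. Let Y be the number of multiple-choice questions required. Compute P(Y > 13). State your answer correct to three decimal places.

Needing more than 13 multiple-choice questions ⇔ fewer than 3 successes in the first 13. With X ~ Binomial(13, 0.371), P(Y > 13) = P(X ≤ 2).
  k=0: C(13,0)·0.371^0·0.629^13 = 0.00241
  k=1: C(13,1)·0.371^1·0.629^12 = 0.01850
  k=2: C(13,2)·0.371^2·0.629^11 = 0.06546
P(X ≤ 2) = 0.08637

0.086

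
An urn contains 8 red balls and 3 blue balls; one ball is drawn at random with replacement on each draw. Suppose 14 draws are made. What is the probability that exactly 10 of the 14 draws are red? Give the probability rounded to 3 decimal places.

X ~ Binomial(n=14, p=0.727273).
P(X=10) = C(14,10) · p^10 · (1−p)^4
= 1001 · 0.041397 · 0.0055324 = 0.22926

0.229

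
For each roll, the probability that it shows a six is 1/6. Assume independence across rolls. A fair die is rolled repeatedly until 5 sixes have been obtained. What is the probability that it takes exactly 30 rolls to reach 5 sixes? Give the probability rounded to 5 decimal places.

0.03202

Y = trial on which the fifth success occurs; negative binomial, r=5, p=0.166667.
P(Y=30) = C(29,4) · p^5 · (1−p)^25
= 23751 · 0.0001286 · 0.010483 = 0.0320180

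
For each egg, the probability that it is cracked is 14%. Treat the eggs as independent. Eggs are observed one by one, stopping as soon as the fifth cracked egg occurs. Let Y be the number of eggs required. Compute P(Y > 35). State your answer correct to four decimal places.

Needing more than 35 eggs ⇔ fewer than 5 successes in the first 35. With X ~ Binomial(35, 0.14), P(Y > 35) = P(X ≤ 4).
  k=0: C(35,0)·0.14^0·0.86^35 = 0.005099
  k=1: C(35,1)·0.14^1·0.86^34 = 0.029050
  k=2: C(35,2)·0.14^2·0.86^33 = 0.080394
  k=3: C(35,3)·0.14^3·0.86^32 = 0.143961
  k=4: C(35,4)·0.14^4·0.86^31 = 0.187484
P(X ≤ 4) = 0.445987

0.4460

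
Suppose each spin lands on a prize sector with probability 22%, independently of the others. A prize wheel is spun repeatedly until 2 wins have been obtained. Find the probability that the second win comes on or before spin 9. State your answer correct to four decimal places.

Finishing within 9 spins ⇔ at least 2 successes in the first 9. With X ~ Binomial(9, 0.22), P(Y ≤ 9) = 1 − P(X ≤ 1).
  k=0: C(9,0)·0.22^0·0.78^9 = 0.106869
  k=1: C(9,1)·0.22^1·0.78^8 = 0.271283
1 − 0.378152 = 0.621848

0.6218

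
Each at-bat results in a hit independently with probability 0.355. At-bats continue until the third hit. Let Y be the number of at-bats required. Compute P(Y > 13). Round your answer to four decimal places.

0.1063

Needing more than 13 at-bats ⇔ fewer than 3 successes in the first 13. With X ~ Binomial(13, 0.355), P(Y > 13) = P(X ≤ 2).
  k=0: C(13,0)·0.355^0·0.645^13 = 0.003344
  k=1: C(13,1)·0.355^1·0.645^12 = 0.023927
  k=2: C(13,2)·0.355^2·0.645^11 = 0.079015
P(X ≤ 2) = 0.106286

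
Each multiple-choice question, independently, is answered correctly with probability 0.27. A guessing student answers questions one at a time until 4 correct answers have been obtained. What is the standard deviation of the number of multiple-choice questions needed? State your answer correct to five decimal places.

6.32889

Y = total multiple-choice questions until the fourth success; negative binomial with r=4, p=0.27.
SD(Y) = √[r(1−p)/p²] = √(40.0548697) = 6.3288917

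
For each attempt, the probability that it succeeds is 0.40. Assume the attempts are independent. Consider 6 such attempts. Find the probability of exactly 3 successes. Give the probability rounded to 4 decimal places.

X ~ Binomial(n=6, p=0.40).
P(X=3) = C(6,3) · p^3 · (1−p)^3
= 20 · 0.064 · 0.216 = 0.276480

0.2765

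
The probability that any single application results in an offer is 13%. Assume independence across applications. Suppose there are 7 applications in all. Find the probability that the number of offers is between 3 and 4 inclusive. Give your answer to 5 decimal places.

X ~ Binomial(7, 0.13); P(3 ≤ X ≤ 4) = Σ C(7,k) p^k (1−p)^(7−k) over k:
  k=3: C(7,3)·0.13^3·0.87^4 = 0.0440530
  k=4: C(7,4)·0.13^4·0.87^3 = 0.0065826
Total = 0.0506356

0.05064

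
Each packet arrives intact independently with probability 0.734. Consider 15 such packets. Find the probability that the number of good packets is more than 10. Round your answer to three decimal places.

0.633

X ~ Binomial(15, 0.734); P(X ≥ 11) = Σ C(15,k) p^k (1−p)^(15−k) over k:
  k=11: C(15,11)·0.734^11·0.266^4 = 0.22768
  k=12: C(15,12)·0.734^12·0.266^3 = 0.20942
  k=13: C(15,13)·0.734^13·0.266^2 = 0.13335
  k=14: C(15,14)·0.734^14·0.266^1 = 0.05257
  k=15: C(15,15)·0.734^15·0.266^0 = 0.00967
Total = 0.63268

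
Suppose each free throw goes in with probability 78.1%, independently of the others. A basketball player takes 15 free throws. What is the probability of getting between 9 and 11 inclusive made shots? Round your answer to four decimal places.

0.3945

X ~ Binomial(15, 0.781); P(9 ≤ X ≤ 11) = Σ C(15,k) p^k (1−p)^(15−k) over k:
  k=9: C(15,9)·0.781^9·0.219^6 = 0.059694
  k=10: C(15,10)·0.781^10·0.219^5 = 0.127728
  k=11: C(15,11)·0.781^11·0.219^4 = 0.207048
Total = 0.394469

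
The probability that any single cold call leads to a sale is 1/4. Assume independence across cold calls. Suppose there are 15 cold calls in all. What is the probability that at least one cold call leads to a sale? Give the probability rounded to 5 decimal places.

P(at least one) = 1 − P(none) = 1 − (1 − 0.25)^15
= 1 − 0.0133635 = 0.9866365

0.98664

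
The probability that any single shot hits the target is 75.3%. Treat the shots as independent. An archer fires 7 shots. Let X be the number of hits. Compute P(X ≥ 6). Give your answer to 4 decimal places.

X ~ Binomial(7, 0.753); P(X ≥ 6) = Σ C(7,k) p^k (1−p)^(7−k) over k:
  k=6: C(7,6)·0.753^6·0.247^1 = 0.315184
  k=7: C(7,7)·0.753^7·0.247^0 = 0.137267
Total = 0.452451

0.4525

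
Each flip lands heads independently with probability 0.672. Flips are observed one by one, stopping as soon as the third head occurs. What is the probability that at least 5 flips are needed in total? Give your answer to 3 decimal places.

Needing more than 4 flips ⇔ fewer than 3 successes in the first 4. With X ~ Binomial(4, 0.672), P(Y > 4) = P(X ≤ 2).
  k=0: C(4,0)·0.672^0·0.328^4 = 0.01157
  k=1: C(4,1)·0.672^1·0.328^3 = 0.09485
  k=2: C(4,2)·0.672^2·0.328^2 = 0.29150
P(X ≤ 2) = 0.39793

0.398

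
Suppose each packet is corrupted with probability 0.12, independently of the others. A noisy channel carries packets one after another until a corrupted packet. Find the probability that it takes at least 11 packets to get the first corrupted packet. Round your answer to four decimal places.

Y = number of packets to the first success; geometric, p = 0.12.
P(Y > 10) = P(first 10 all fail) = (1−p)^10 = 0.278501

0.2785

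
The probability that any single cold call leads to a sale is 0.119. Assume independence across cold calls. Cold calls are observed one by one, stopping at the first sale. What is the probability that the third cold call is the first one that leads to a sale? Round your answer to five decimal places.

Geometric (trials to first success), p = 0.119.
P(Y = 3) = (1−p)^2 · p = 0.77616 · 0.119 = 0.0923632

0.09236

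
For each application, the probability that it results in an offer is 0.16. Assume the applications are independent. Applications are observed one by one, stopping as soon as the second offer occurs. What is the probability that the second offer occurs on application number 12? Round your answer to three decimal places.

0.049

Y = trial on which the second success occurs; negative binomial, r=2, p=0.16.
P(Y=12) = C(11,1) · p^2 · (1−p)^10
= 11 · 0.0256 · 0.1749 = 0.04925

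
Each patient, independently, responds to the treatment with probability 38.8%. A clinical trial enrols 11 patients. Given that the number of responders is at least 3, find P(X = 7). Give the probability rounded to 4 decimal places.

0.0709

X ~ Binomial(11, 0.388). Want P(X=7 | X≥3) = P(X=7) / P(X≥3).
P(X=7) = C(11,7)·0.388^7·0.612^4 = 0.061283
P(X≥3) = 1 − 0.004511 − 0.031459 − 0.099722 = 0.864309
Ratio = 0.061283 / 0.864309 = 0.070904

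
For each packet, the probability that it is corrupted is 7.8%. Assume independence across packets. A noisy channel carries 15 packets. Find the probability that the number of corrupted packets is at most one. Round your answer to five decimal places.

0.67111

X ~ Binomial(15, 0.078); P(X ≤ 1) = Σ C(15,k) p^k (1−p)^(15−k) over k:
  k=0: C(15,0)·0.078^0·0.922^15 = 0.2957766
  k=1: C(15,1)·0.078^1·0.922^14 = 0.3753347
Total = 0.6711113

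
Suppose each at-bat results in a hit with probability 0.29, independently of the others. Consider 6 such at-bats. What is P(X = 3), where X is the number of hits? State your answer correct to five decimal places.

0.17458

X ~ Binomial(n=6, p=0.29).
P(X=3) = C(6,3) · p^3 · (1−p)^3
= 20 · 0.024389 · 0.35791 = 0.1745818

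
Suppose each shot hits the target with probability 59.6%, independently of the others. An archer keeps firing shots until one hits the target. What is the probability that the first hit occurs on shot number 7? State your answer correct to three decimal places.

Geometric (trials to first success), p = 0.596.
P(Y = 7) = (1−p)^6 · p = 0.004348 · 0.596 = 0.00259

0.003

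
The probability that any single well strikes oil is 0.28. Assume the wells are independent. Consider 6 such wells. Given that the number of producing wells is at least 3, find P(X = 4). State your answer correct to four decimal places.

X ~ Binomial(6, 0.28). Want P(X=4 | X≥3) = P(X=4) / P(X≥3).
P(X=4) = C(6,4)·0.28^4·0.72^2 = 0.047796
P(X≥3) = 1 − 0.139314 − 0.325066 − 0.316037 = 0.219583
Ratio = 0.047796 / 0.219583 = 0.217665

0.2177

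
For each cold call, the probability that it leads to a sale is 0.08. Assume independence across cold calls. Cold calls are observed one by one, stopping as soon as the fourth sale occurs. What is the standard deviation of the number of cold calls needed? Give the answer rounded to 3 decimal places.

Y = total cold calls until the fourth success; negative binomial with r=4, p=0.08.
SD(Y) = √[r(1−p)/p²] = √(575.00000) = 23.97916

23.979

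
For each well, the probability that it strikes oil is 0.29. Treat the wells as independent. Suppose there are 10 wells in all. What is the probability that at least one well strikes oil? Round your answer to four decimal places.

0.9674

P(at least one) = 1 − P(none) = 1 − (1 − 0.29)^10
= 1 − 0.032552 = 0.967448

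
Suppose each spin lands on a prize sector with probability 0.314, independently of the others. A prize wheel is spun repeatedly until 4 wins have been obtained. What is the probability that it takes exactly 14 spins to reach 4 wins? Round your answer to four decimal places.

Y = trial on which the fourth success occurs; negative binomial, r=4, p=0.314.
P(Y=14) = C(13,3) · p^4 · (1−p)^10
= 286 · 0.0097212 · 0.02308 = 0.064169

0.0642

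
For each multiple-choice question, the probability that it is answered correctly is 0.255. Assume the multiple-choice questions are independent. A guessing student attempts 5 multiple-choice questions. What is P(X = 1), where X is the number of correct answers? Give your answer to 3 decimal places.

0.393

X ~ Binomial(n=5, p=0.255).
P(X=1) = C(5,1) · p^1 · (1−p)^4
= 5 · 0.255 · 0.30805 = 0.39277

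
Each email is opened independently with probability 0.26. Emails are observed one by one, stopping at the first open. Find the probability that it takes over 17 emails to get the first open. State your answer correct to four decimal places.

0.0060

Y = number of emails to the first success; geometric, p = 0.26.
P(Y > 17) = P(first 17 all fail) = (1−p)^17 = 0.005983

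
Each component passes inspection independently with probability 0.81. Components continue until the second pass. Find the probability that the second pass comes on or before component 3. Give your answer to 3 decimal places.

Finishing within 3 components ⇔ at least 2 successes in the first 3. With X ~ Binomial(3, 0.81), P(Y ≤ 3) = 1 − P(X ≤ 1).
  k=0: C(3,0)·0.81^0·0.19^3 = 0.00686
  k=1: C(3,1)·0.81^1·0.19^2 = 0.08772
1 − 0.09458 = 0.90542

0.905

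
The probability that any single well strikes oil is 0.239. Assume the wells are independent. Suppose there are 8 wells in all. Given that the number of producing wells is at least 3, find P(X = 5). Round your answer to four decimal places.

0.0654

X ~ Binomial(8, 0.239). Want P(X=5 | X≥3) = P(X=5) / P(X≥3).
P(X=5) = C(8,5)·0.239^5·0.761^3 = 0.019246
P(X≥3) = 1 − 0.112481 − 0.282605 − 0.310643 = 0.294271
Ratio = 0.019246 / 0.294271 = 0.065401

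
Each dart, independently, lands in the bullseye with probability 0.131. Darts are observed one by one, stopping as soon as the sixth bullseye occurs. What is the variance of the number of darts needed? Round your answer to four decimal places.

303.8284

Y = total darts until the sixth success; negative binomial with r=6, p=0.131.
Var(Y) = r(1−p)/p² = 6·0.869 / 0.131² = 303.828448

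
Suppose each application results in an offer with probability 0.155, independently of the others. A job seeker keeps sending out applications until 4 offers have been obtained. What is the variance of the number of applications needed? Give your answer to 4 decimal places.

Y = total applications until the fourth success; negative binomial with r=4, p=0.155.
Var(Y) = r(1−p)/p² = 4·0.845 / 0.155² = 140.686785

140.6868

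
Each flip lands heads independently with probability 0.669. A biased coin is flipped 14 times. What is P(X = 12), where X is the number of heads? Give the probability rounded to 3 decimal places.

0.080

X ~ Binomial(n=14, p=0.669).
P(X=12) = C(14,12) · p^12 · (1−p)^2
= 91 · 0.0080374 · 0.10956 = 0.08013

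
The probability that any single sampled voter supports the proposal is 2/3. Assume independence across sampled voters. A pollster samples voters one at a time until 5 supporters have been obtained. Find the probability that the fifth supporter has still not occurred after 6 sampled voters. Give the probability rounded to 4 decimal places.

0.6488

Needing more than 6 sampled voters ⇔ fewer than 5 successes in the first 6. With X ~ Binomial(6, 0.666667), P(Y > 6) = P(X ≤ 4).
  k=0: C(6,0)·0.666667^0·0.333333^6 = 0.001372
  k=1: C(6,1)·0.666667^1·0.333333^5 = 0.016461
  k=2: C(6,2)·0.666667^2·0.333333^4 = 0.082305
  k=3: C(6,3)·0.666667^3·0.333333^3 = 0.219479
  k=4: C(6,4)·0.666667^4·0.333333^2 = 0.329218
P(X ≤ 4) = 0.648834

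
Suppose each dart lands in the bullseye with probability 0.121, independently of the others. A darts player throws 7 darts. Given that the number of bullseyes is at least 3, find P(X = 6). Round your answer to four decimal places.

X ~ Binomial(7, 0.121). Want P(X=6 | X≥3) = P(X=6) / P(X≥3).
P(X=6) = C(7,6)·0.121^6·0.879^1 = 0.000019
P(X≥3) = 1 − 0.405436 − 0.390676 − 0.161337 = 0.042551
Ratio = 0.000019 / 0.042551 = 0.000454

0.0005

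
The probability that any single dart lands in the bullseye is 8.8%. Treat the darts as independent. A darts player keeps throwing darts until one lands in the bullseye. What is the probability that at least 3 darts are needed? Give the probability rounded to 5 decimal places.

Y = number of darts to the first success; geometric, p = 0.088.
P(Y > 2) = P(first 2 all fail) = (1−p)^2 = 0.8317440

0.83174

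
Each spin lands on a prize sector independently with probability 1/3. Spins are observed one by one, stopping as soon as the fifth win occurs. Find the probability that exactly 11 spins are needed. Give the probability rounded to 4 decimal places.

0.0759

Y = trial on which the fifth success occurs; negative binomial, r=5, p=0.333333.
P(Y=11) = C(10,4) · p^5 · (1−p)^6
= 210 · 0.0041152 · 0.087791 = 0.075869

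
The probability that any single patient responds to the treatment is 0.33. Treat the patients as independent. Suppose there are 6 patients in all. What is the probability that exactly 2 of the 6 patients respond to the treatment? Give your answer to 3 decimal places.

0.329

X ~ Binomial(n=6, p=0.33).
P(X=2) = C(6,2) · p^2 · (1−p)^4
= 15 · 0.1089 · 0.20151 = 0.32917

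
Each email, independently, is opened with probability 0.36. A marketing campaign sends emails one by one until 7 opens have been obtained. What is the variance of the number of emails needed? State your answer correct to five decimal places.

34.56790

Y = total emails until the seventh success; negative binomial with r=7, p=0.36.
Var(Y) = r(1−p)/p² = 7·0.64 / 0.36² = 34.5679012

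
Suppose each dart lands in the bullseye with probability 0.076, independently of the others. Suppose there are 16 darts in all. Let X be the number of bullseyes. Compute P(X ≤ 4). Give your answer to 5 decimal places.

0.99457

X ~ Binomial(16, 0.076); P(X ≤ 4) = Σ C(16,k) p^k (1−p)^(16−k) over k:
  k=0: C(16,0)·0.076^0·0.924^16 = 0.2823264
  k=1: C(16,1)·0.076^1·0.924^15 = 0.3715465
  k=2: C(16,2)·0.076^2·0.924^14 = 0.2292007
  k=3: C(16,3)·0.076^3·0.924^13 = 0.0879760
  k=4: C(16,4)·0.076^4·0.924^12 = 0.0235174
Total = 0.9945671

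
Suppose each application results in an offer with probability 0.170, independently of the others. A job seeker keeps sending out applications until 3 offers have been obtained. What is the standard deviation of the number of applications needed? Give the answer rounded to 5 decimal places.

9.28220

Y = total applications until the third success; negative binomial with r=3, p=0.17.
SD(Y) = √[r(1−p)/p²] = √(86.1591696) = 9.2821964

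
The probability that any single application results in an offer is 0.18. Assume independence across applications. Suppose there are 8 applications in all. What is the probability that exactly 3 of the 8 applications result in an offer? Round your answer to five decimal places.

0.12108

X ~ Binomial(n=8, p=0.18).
P(X=3) = C(8,3) · p^3 · (1−p)^5
= 56 · 0.005832 · 0.37074 = 0.1210807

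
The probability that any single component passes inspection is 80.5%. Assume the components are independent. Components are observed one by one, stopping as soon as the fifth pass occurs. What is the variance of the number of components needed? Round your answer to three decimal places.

Y = total components until the fifth success; negative binomial with r=5, p=0.805.
Var(Y) = r(1−p)/p² = 5·0.195 / 0.805² = 1.50457

1.505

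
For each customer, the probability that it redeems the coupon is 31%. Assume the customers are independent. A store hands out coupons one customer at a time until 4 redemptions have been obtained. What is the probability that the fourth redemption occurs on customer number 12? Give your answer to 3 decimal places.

Y = trial on which the fourth success occurs; negative binomial, r=4, p=0.31.
P(Y=12) = C(11,3) · p^4 · (1−p)^8
= 165 · 0.0092352 · 0.05138 = 0.07829

0.078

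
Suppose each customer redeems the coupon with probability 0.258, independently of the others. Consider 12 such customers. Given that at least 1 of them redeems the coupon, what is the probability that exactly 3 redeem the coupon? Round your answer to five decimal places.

0.26496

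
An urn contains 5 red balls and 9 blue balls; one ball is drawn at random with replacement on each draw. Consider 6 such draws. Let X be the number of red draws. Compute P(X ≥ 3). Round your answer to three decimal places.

X ~ Binomial(6, 0.357143); P(X ≥ 3) = Σ C(6,k) p^k (1−p)^(6−k) over k:
  k=3: C(6,3)·0.357143^3·0.642857^3 = 0.24205
  k=4: C(6,4)·0.357143^4·0.642857^2 = 0.10085
  k=5: C(6,5)·0.357143^5·0.642857^1 = 0.02241
  k=6: C(6,6)·0.357143^6·0.642857^0 = 0.00208
Total = 0.36739

0.367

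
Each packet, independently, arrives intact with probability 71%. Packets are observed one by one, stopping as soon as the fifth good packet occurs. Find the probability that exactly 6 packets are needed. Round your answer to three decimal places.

Y = trial on which the fifth success occurs; negative binomial, r=5, p=0.71.
P(Y=6) = C(5,4) · p^5 · (1−p)^1
= 5 · 0.18042 · 0.29 = 0.26161

0.262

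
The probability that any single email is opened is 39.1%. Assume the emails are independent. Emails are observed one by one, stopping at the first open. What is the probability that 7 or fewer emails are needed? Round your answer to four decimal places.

0.9689

Y = number of emails to the first success; geometric, p = 0.391.
P(Y ≤ 7) = 1 − (1−p)^7 = 1 − 0.031069 = 0.968931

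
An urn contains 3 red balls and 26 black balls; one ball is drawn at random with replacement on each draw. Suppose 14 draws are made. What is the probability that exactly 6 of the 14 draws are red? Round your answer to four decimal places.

X ~ Binomial(n=14, p=0.103448).
P(X=6) = C(14,6) · p^6 · (1−p)^8
= 3003 · 1.2256e-06 · 0.41745 = 0.001536

0.0015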